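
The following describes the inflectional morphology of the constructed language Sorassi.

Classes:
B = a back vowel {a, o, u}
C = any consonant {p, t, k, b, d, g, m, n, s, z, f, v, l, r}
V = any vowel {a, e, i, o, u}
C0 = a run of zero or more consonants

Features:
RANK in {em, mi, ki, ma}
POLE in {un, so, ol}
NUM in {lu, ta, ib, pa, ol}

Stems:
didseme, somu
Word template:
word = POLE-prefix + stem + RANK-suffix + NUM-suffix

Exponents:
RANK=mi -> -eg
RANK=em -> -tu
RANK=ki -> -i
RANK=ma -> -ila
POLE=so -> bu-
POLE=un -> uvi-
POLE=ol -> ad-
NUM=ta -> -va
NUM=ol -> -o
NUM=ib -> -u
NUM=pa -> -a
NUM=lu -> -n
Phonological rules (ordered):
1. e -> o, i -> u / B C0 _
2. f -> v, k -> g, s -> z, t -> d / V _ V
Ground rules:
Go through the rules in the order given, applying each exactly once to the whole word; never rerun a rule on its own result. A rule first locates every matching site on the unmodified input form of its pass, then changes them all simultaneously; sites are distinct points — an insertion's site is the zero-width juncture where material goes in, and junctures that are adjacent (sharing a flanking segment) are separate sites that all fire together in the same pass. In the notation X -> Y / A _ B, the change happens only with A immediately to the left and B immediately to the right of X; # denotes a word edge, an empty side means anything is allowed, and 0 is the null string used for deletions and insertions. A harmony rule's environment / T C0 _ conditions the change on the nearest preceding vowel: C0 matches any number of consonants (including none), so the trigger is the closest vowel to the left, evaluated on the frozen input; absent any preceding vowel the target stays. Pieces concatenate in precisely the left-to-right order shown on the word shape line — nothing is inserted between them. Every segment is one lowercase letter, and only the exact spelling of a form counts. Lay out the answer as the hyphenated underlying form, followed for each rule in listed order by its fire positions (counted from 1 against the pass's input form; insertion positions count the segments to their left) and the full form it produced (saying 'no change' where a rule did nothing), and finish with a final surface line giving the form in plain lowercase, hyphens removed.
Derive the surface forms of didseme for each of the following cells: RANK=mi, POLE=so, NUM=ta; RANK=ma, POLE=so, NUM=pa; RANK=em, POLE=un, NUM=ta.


cell RANK=mi, POLE=so, NUM=ta:
underlying: bu-didseme-eg-va
1. e -> o, i -> u / B C0 _: fires at position(s) 4: bududsemeegva
2. f -> v, k -> g, s -> z, t -> d / V _ V: no change
surface: bududsemeegva

cell RANK=ma, POLE=so, NUM=pa:
underlying: bu-didseme-ila-a
1. e -> o, i -> u / B C0 _: fires at position(s) 4: bududsemeilaa
2. f -> v, k -> g, s -> z, t -> d / V _ V: no change
surface: bududsemeilaa

cell RANK=em, POLE=un, NUM=ta:
underlying: uvi-didseme-tu-va
1. e -> o, i -> u / B C0 _: fires at position(s) 3: uvudidsemetuva
2. f -> v, k -> g, s -> z, t -> d / V _ V: fires at position(s) 11: uvudidsemeduva
surface: uvudidsemeduva


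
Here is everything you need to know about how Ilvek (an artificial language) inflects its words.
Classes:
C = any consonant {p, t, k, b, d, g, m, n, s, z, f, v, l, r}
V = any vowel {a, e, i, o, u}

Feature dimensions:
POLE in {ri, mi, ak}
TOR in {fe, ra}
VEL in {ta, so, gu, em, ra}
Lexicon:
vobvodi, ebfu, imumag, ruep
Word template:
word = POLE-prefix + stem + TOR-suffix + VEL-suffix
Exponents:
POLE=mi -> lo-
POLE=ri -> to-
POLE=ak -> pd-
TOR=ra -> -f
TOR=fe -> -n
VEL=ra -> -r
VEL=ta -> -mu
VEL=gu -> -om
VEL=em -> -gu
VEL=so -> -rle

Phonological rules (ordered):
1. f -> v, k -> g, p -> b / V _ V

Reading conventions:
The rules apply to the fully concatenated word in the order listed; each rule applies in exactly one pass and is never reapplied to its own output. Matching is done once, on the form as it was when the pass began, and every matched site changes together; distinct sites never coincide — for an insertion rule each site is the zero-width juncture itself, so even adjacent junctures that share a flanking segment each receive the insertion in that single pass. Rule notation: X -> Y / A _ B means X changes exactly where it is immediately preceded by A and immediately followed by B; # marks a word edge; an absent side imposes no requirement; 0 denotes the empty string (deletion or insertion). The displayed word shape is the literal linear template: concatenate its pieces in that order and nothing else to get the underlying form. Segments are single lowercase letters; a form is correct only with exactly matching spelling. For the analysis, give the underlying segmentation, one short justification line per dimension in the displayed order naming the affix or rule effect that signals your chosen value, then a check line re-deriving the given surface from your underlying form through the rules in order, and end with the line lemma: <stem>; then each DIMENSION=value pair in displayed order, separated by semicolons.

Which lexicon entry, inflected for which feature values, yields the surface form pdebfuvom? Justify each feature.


underlying: pd-ebfu-f-om
POLE=ak - signalled by the affix pd-
TOR=ra - signalled by the affix -f
VEL=gu - signalled by the affix -om
check: pdebfufom -> pdebfuvom
lemma: ebfu; POLE=ak; TOR=ra; VEL=gu


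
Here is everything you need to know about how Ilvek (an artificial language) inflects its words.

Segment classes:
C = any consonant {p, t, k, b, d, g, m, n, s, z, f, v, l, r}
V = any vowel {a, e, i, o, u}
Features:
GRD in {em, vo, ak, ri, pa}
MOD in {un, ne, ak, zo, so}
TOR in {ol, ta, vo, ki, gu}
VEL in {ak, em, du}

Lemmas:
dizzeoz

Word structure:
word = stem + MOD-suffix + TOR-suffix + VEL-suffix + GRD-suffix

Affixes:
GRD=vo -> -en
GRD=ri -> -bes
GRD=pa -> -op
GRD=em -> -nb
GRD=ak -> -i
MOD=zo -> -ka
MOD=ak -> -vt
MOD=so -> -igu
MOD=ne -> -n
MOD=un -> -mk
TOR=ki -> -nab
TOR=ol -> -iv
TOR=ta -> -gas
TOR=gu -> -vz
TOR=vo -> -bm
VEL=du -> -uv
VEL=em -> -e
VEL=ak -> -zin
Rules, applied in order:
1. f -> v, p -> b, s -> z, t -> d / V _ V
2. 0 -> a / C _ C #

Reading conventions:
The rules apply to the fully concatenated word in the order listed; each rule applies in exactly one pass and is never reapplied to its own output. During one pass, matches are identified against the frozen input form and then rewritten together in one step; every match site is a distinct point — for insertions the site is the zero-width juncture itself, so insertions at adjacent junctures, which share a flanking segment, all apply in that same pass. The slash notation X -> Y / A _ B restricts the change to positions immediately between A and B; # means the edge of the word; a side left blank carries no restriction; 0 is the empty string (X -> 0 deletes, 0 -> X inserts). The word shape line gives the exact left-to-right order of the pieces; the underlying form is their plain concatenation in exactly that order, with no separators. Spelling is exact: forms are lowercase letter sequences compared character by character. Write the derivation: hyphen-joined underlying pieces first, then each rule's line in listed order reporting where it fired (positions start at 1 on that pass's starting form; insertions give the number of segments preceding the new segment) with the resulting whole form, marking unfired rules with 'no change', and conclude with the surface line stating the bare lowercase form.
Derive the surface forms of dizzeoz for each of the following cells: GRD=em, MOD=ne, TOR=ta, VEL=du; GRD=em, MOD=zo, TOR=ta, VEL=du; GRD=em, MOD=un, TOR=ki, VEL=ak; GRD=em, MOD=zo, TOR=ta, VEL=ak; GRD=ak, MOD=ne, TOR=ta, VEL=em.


cell GRD=em, MOD=ne, TOR=ta, VEL=du:
underlying: dizzeoz-n-gas-uv-nb
1. f -> v, p -> b, s -> z, t -> d / V _ V: fires at position(s) 11: dizzeozngazuvnb
2. 0 -> a / C _ C #: inserts after position(s) 14: dizzeozngazuvnab
surface: dizzeozngazuvnab

cell GRD=em, MOD=zo, TOR=ta, VEL=du:
underlying: dizzeoz-ka-gas-uv-nb
1. f -> v, p -> b, s -> z, t -> d / V _ V: fires at position(s) 12: dizzeozkagazuvnb
2. 0 -> a / C _ C #: inserts after position(s) 15: dizzeozkagazuvnab
surface: dizzeozkagazuvnab

cell GRD=em, MOD=un, TOR=ki, VEL=ak:
underlying: dizzeoz-mk-nab-zin-nb
1. f -> v, p -> b, s -> z, t -> d / V _ V: no change
2. 0 -> a / C _ C #: inserts after position(s) 16: dizzeozmknabzinnab
surface: dizzeozmknabzinnab

cell GRD=em, MOD=zo, TOR=ta, VEL=ak:
underlying: dizzeoz-ka-gas-zin-nb
1. f -> v, p -> b, s -> z, t -> d / V _ V: no change
2. 0 -> a / C _ C #: inserts after position(s) 16: dizzeozkagaszinnab
surface: dizzeozkagaszinnab

cell GRD=ak, MOD=ne, TOR=ta, VEL=em:
underlying: dizzeoz-n-gas-e-i
1. f -> v, p -> b, s -> z, t -> d / V _ V: fires at position(s) 11: dizzeozngazei
2. 0 -> a / C _ C #: no change
surface: dizzeozngazei


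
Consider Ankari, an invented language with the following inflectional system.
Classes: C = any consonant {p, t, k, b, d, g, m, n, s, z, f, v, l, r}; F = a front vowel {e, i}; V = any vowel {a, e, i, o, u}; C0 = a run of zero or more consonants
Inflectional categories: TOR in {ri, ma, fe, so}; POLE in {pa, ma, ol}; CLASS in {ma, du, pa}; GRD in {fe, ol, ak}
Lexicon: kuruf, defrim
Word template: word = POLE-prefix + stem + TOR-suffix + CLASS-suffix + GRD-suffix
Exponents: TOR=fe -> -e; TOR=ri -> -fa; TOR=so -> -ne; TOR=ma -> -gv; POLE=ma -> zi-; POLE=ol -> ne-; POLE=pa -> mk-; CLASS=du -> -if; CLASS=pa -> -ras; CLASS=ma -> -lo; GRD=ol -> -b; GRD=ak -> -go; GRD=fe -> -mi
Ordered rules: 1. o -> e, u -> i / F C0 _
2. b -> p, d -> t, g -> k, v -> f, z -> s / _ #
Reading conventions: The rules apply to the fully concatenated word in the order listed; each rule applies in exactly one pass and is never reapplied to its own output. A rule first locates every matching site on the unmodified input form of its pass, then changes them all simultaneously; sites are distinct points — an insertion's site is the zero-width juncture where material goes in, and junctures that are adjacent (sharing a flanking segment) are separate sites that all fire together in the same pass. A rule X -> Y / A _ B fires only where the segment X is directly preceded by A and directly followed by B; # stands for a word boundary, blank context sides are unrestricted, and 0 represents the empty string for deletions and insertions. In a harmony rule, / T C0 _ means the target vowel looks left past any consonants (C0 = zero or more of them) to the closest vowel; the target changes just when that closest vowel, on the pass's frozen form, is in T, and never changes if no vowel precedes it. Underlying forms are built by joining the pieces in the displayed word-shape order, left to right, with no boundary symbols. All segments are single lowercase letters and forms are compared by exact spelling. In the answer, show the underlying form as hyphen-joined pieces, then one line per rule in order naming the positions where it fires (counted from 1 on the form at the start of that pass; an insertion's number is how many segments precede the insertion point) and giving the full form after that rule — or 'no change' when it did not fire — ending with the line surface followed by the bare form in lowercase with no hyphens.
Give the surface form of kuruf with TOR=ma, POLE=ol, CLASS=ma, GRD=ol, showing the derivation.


underlying: ne-kuruf-gv-lo-b
1. o -> e, u -> i / F C0 _: fires at position(s) 4: nekirufgvlob
2. b -> p, d -> t, g -> k, v -> f, z -> s / _ #: fires at position(s) 12: nekirufgvlop
surface: nekirufgvlop


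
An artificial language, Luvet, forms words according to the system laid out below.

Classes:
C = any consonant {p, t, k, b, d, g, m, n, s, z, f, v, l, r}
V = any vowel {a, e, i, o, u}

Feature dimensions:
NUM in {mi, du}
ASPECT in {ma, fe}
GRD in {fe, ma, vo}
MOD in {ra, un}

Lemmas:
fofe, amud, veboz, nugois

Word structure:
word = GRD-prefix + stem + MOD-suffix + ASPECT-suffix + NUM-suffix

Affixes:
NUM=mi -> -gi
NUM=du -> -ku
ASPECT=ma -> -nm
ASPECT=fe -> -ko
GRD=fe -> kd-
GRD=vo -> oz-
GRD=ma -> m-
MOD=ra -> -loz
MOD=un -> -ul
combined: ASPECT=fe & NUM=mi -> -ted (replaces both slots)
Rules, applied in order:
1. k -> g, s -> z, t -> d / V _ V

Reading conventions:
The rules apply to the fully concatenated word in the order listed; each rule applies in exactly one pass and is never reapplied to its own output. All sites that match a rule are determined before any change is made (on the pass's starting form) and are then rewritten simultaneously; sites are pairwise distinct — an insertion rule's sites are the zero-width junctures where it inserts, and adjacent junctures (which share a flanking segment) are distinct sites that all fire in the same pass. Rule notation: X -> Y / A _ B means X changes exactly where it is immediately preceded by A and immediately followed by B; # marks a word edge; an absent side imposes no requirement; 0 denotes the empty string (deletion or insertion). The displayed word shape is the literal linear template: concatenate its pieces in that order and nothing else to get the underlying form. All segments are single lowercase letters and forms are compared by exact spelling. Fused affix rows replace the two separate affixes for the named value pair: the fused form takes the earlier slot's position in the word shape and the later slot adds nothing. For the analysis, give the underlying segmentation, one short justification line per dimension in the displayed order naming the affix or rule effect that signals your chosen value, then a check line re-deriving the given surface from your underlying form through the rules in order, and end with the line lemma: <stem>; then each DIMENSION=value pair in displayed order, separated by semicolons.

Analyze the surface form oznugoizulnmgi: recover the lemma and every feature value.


underlying: oz-nugois-ul-nm-gi
NUM=mi - signalled by the affix -gi
ASPECT=ma - signalled by the affix -nm
GRD=vo - signalled by the affix oz-
MOD=un - signalled by the affix -ul
check: oznugoisulnmgi -> oznugoizulnmgi
lemma: nugois; NUM=mi; ASPECT=ma; GRD=vo; MOD=un


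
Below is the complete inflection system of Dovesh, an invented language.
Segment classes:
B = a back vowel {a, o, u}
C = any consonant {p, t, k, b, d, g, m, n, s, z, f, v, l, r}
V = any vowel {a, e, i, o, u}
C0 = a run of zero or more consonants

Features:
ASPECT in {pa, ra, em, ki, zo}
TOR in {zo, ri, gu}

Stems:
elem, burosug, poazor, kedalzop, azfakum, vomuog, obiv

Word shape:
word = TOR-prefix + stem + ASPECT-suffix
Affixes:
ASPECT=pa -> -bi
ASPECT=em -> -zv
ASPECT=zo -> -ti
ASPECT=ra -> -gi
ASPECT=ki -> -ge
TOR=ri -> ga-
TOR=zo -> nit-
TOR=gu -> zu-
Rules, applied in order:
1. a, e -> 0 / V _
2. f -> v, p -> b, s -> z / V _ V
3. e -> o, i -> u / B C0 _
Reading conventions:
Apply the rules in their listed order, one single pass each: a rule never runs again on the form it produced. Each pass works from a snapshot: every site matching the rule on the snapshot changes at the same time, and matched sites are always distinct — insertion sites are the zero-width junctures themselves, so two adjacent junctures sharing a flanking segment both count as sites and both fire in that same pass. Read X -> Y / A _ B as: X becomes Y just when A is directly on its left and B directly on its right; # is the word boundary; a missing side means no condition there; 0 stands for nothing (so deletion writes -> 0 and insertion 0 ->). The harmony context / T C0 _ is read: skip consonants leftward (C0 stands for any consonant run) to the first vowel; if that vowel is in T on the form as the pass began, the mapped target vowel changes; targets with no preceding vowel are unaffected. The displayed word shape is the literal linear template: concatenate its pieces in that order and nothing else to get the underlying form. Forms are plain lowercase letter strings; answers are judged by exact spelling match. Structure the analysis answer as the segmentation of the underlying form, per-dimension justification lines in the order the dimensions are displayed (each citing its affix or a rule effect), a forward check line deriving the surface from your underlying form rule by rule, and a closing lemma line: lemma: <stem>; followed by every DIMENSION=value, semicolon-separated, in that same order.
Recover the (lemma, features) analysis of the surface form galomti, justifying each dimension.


underlying: ga-elem-ti
ASPECT=zo - signalled by the affix -ti
TOR=ri - signalled by the affix ga-
check: gaelemti -> galemti -> galemti -> galomti
lemma: elem; ASPECT=zo; TOR=ri


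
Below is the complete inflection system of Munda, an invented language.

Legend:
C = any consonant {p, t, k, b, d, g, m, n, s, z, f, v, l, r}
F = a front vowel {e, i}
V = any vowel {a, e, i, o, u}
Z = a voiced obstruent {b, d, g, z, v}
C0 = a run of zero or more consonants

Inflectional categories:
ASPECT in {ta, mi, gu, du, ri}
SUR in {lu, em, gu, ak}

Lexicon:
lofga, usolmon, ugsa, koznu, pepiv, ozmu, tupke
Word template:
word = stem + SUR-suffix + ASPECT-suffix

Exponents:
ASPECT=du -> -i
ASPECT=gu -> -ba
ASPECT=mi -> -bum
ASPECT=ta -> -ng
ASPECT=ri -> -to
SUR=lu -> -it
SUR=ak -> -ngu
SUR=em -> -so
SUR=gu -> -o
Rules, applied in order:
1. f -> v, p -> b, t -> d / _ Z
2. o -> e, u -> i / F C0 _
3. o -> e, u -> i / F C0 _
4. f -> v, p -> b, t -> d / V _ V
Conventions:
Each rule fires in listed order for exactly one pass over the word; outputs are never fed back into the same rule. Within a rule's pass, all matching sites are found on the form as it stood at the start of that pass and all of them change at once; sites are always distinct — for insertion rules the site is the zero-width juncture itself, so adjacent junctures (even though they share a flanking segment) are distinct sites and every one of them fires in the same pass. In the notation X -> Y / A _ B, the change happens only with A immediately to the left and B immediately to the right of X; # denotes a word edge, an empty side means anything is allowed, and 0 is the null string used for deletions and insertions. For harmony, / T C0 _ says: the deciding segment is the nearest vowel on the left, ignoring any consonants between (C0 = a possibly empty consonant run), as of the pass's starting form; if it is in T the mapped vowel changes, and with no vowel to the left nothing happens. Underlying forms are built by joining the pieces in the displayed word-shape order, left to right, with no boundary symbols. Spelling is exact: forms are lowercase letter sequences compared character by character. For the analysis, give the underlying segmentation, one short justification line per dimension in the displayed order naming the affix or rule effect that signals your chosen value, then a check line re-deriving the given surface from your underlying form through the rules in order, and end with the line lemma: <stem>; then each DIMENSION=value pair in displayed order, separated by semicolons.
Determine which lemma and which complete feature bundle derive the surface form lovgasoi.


underlying: lofga-so-i
ASPECT=du - signalled by the affix -i
SUR=em - signalled by the affix -so
check: lofgasoi -> lovgasoi -> lovgasoi -> lovgasoi -> lovgasoi
lemma: lofga; ASPECT=du; SUR=em


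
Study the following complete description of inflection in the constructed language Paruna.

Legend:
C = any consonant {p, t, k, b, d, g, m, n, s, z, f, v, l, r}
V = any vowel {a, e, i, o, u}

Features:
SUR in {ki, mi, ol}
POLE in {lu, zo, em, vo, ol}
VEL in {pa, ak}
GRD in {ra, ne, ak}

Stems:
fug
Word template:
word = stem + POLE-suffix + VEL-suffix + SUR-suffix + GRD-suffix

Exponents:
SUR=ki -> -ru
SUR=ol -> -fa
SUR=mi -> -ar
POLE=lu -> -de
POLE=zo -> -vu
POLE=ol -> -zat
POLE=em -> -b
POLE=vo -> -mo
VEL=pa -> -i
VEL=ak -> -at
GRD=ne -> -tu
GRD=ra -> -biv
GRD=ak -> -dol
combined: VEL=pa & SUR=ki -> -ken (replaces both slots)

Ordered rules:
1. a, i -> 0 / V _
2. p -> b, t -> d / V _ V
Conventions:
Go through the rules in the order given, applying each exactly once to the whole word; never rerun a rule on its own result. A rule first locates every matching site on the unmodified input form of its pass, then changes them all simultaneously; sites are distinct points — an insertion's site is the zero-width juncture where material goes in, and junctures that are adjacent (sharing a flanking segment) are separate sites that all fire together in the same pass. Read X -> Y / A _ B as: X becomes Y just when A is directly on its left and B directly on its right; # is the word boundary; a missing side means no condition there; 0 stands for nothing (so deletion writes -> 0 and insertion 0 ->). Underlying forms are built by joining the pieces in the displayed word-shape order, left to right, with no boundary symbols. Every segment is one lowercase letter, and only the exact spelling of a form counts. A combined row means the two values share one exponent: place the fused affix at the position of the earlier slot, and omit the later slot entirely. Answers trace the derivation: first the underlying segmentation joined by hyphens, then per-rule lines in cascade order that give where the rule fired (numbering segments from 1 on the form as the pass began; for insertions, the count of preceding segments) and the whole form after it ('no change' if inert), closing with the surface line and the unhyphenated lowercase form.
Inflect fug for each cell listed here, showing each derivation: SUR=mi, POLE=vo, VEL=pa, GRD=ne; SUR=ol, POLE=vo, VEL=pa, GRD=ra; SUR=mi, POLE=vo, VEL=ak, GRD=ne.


cell SUR=mi, POLE=vo, VEL=pa, GRD=ne:
underlying: fug-mo-i-ar-tu
1. a, i -> 0 / V _: fires at position(s) 6, 7: fugmortu
2. p -> b, t -> d / V _ V: no change
surface: fugmortu

cell SUR=ol, POLE=vo, VEL=pa, GRD=ra:
underlying: fug-mo-i-fa-biv
1. a, i -> 0 / V _: fires at position(s) 6: fugmofabiv
2. p -> b, t -> d / V _ V: no change
surface: fugmofabiv

cell SUR=mi, POLE=vo, VEL=ak, GRD=ne:
underlying: fug-mo-at-ar-tu
1. a, i -> 0 / V _: fires at position(s) 6: fugmotartu
2. p -> b, t -> d / V _ V: fires at position(s) 6: fugmodartu
surface: fugmodartu


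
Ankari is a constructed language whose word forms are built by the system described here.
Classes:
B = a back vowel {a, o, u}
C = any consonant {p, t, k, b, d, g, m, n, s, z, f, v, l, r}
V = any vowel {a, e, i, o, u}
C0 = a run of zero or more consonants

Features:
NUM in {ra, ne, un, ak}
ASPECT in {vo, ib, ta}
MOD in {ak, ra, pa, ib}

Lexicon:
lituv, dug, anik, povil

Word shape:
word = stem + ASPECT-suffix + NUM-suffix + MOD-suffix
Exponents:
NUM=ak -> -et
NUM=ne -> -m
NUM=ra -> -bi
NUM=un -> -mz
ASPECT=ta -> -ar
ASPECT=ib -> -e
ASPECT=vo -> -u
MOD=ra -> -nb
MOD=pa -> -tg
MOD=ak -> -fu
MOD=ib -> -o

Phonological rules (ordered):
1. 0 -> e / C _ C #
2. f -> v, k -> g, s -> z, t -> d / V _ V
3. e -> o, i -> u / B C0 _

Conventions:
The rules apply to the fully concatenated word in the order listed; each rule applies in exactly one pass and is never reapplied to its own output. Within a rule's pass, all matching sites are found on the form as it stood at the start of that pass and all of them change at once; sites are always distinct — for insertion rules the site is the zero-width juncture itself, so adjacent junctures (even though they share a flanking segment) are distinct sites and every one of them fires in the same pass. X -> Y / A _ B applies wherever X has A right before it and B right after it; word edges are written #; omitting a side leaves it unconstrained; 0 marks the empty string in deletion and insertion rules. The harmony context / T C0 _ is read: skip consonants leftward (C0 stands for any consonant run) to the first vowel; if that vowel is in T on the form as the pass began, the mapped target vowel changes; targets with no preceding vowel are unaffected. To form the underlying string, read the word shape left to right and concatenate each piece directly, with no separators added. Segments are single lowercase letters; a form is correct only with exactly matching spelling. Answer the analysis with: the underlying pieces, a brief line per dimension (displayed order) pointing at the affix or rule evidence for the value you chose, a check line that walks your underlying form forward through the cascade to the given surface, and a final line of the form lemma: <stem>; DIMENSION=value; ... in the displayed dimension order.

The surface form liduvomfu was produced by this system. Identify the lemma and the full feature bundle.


underlying: lituv-e-m-fu
NUM=ne - signalled by the affix -m
ASPECT=ib - signalled by the affix -e
MOD=ak - signalled by the affix -fu
check: lituvemfu -> lituvemfu -> liduvemfu -> liduvomfu
lemma: lituv; NUM=ne; ASPECT=ib; MOD=ak


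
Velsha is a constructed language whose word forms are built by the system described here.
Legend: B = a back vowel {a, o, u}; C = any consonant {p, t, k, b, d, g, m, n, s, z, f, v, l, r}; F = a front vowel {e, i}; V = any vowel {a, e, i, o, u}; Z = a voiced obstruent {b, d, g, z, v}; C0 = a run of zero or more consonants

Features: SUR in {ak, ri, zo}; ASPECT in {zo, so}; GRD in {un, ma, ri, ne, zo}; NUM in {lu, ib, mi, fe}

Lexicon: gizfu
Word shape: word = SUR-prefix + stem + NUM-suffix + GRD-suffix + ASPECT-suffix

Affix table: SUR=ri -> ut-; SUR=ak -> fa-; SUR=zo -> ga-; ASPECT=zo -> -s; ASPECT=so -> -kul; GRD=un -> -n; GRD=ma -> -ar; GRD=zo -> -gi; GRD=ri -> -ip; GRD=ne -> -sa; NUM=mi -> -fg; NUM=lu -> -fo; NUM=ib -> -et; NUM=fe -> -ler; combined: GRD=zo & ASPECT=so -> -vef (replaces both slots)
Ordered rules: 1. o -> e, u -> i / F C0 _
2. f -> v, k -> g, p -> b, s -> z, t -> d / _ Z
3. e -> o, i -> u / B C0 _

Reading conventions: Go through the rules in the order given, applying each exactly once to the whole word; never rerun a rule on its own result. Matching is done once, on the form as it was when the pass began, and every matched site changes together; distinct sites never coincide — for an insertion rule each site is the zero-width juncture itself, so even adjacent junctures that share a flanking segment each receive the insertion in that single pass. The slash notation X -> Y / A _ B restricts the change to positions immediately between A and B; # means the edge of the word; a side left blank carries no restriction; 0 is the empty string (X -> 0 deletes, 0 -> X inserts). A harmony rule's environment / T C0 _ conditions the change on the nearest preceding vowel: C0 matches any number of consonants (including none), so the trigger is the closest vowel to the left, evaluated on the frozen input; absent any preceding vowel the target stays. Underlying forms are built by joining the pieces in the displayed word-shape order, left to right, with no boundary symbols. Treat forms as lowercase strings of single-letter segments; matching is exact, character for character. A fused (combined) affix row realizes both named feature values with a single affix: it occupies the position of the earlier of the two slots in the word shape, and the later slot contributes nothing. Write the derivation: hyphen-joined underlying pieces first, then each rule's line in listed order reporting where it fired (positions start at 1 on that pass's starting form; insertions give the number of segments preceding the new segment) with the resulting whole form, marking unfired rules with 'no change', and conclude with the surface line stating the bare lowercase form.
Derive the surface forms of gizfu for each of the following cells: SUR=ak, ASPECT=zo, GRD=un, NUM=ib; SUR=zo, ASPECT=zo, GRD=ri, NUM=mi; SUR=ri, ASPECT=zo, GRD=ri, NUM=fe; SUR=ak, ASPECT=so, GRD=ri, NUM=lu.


cell SUR=ak, ASPECT=zo, GRD=un, NUM=ib:
underlying: fa-gizfu-et-n-s
1. o -> e, u -> i / F C0 _: fires at position(s) 7: fagizfietns
2. f -> v, k -> g, p -> b, s -> z, t -> d / _ Z: no change
3. e -> o, i -> u / B C0 _: fires at position(s) 4: faguzfietns
surface: faguzfietns

cell SUR=zo, ASPECT=zo, GRD=ri, NUM=mi:
underlying: ga-gizfu-fg-ip-s
1. o -> e, u -> i / F C0 _: fires at position(s) 7: gagizfifgips
2. f -> v, k -> g, p -> b, s -> z, t -> d / _ Z: fires at position(s) 8: gagizfivgips
3. e -> o, i -> u / B C0 _: fires at position(s) 4: gaguzfivgips
surface: gaguzfivgips

cell SUR=ri, ASPECT=zo, GRD=ri, NUM=fe:
underlying: ut-gizfu-ler-ip-s
1. o -> e, u -> i / F C0 _: fires at position(s) 7: utgizfilerips
2. f -> v, k -> g, p -> b, s -> z, t -> d / _ Z: fires at position(s) 2: udgizfilerips
3. e -> o, i -> u / B C0 _: fires at position(s) 4: udguzfilerips
surface: udguzfilerips

cell SUR=ak, ASPECT=so, GRD=ri, NUM=lu:
underlying: fa-gizfu-fo-ip-kul
1. o -> e, u -> i / F C0 _: fires at position(s) 7, 13: fagizfifoipkil
2. f -> v, k -> g, p -> b, s -> z, t -> d / _ Z: no change
3. e -> o, i -> u / B C0 _: fires at position(s) 4, 10: faguzfifoupkil
surface: faguzfifoupkil


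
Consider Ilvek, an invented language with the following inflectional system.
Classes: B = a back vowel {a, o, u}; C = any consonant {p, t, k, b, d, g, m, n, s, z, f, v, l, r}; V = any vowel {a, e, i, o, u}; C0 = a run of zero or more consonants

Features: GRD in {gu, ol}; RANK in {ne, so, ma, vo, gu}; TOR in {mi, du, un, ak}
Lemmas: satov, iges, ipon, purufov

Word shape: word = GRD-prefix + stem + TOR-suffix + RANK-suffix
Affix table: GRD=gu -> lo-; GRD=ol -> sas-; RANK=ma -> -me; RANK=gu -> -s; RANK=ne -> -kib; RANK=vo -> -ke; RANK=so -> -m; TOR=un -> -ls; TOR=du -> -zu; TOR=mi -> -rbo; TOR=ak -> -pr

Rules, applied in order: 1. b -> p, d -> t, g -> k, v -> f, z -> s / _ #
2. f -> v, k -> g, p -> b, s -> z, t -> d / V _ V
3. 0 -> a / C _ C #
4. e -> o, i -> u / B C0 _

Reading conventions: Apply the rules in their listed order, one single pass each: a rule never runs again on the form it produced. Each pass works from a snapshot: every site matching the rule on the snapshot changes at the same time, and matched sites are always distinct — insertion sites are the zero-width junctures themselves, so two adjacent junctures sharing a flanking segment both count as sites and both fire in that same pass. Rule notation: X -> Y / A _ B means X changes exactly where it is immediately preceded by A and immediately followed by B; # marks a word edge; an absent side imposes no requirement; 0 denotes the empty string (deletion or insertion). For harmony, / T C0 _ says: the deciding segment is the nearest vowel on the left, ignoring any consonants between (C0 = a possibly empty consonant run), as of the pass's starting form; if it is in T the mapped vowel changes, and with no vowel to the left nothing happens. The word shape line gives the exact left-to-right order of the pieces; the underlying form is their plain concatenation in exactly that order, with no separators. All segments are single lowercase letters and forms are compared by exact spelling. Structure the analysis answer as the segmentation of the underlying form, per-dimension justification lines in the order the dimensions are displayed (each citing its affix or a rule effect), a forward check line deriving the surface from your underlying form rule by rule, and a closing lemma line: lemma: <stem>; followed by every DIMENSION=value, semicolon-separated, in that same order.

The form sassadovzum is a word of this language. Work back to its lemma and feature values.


underlying: sas-satov-zu-m
GRD=ol - signalled by the affix sas-
RANK=so - signalled by the affix -m
TOR=du - signalled by the affix -zu
check: sassatovzum -> sassatovzum -> sassadovzum -> sassadovzum -> sassadovzum
lemma: satov; GRD=ol; RANK=so; TOR=du


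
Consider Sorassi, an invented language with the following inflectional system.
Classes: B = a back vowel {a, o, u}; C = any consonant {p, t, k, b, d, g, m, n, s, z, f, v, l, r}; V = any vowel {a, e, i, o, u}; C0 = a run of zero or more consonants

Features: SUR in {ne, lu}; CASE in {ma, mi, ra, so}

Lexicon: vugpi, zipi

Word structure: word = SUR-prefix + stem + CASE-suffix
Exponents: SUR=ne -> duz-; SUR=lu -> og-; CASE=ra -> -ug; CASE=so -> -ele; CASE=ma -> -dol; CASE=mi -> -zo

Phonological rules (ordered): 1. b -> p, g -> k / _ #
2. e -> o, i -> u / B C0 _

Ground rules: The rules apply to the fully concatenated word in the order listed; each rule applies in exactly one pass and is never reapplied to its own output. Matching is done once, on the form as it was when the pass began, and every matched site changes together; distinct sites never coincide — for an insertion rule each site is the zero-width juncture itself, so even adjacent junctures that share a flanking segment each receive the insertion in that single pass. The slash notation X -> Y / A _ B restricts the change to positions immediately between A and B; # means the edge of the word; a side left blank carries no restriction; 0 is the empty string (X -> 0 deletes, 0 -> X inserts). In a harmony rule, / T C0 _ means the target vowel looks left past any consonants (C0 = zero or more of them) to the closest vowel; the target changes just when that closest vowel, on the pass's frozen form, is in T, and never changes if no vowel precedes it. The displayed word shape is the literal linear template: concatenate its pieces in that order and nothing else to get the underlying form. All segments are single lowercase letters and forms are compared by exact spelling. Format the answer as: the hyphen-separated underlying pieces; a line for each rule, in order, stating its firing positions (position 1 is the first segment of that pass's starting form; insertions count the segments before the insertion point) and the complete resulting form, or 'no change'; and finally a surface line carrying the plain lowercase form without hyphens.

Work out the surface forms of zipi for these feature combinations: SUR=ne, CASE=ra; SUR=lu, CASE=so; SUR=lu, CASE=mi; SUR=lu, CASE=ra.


cell SUR=ne, CASE=ra:
underlying: duz-zipi-ug
1. b -> p, g -> k / _ #: fires at position(s) 9: duzzipiuk
2. e -> o, i -> u / B C0 _: fires at position(s) 5: duzzupiuk
surface: duzzupiuk

cell SUR=lu, CASE=so:
underlying: og-zipi-ele
1. b -> p, g -> k / _ #: no change
2. e -> o, i -> u / B C0 _: fires at position(s) 4: ogzupiele
surface: ogzupiele

cell SUR=lu, CASE=mi:
underlying: og-zipi-zo
1. b -> p, g -> k / _ #: no change
2. e -> o, i -> u / B C0 _: fires at position(s) 4: ogzupizo
surface: ogzupizo

cell SUR=lu, CASE=ra:
underlying: og-zipi-ug
1. b -> p, g -> k / _ #: fires at position(s) 8: ogzipiuk
2. e -> o, i -> u / B C0 _: fires at position(s) 4: ogzupiuk
surface: ogzupiuk


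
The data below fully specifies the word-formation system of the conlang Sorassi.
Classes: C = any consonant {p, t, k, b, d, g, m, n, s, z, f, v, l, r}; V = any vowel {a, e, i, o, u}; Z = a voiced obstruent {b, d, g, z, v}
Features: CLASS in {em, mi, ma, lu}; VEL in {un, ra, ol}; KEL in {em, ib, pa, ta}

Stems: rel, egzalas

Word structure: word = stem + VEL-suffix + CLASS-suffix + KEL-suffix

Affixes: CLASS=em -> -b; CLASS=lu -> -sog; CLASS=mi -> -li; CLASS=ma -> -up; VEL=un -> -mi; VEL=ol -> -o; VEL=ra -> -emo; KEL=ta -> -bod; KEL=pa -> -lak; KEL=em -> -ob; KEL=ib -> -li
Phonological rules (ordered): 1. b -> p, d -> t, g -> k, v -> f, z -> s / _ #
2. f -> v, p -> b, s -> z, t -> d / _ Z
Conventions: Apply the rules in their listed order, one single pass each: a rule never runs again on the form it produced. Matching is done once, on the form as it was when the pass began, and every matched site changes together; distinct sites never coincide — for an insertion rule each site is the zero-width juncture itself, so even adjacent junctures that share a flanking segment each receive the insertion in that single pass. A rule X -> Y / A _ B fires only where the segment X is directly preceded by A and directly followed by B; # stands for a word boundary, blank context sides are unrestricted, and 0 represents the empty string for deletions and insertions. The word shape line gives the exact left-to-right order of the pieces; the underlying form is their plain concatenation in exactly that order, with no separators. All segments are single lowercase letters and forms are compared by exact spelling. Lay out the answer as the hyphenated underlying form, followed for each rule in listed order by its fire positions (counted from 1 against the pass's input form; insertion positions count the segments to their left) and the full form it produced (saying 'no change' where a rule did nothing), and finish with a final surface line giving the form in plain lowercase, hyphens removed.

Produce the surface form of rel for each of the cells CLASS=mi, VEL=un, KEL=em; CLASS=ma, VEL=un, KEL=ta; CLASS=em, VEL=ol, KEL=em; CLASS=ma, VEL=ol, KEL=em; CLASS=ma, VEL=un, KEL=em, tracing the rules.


cell CLASS=mi, VEL=un, KEL=em:
underlying: rel-mi-li-ob
1. b -> p, d -> t, g -> k, v -> f, z -> s / _ #: fires at position(s) 9: relmiliop
2. f -> v, p -> b, s -> z, t -> d / _ Z: no change
surface: relmiliop

cell CLASS=ma, VEL=un, KEL=ta:
underlying: rel-mi-up-bod
1. b -> p, d -> t, g -> k, v -> f, z -> s / _ #: fires at position(s) 10: relmiupbot
2. f -> v, p -> b, s -> z, t -> d / _ Z: fires at position(s) 7: relmiubbot
surface: relmiubbot

cell CLASS=em, VEL=ol, KEL=em:
underlying: rel-o-b-ob
1. b -> p, d -> t, g -> k, v -> f, z -> s / _ #: fires at position(s) 7: relobop
2. f -> v, p -> b, s -> z, t -> d / _ Z: no change
surface: relobop

cell CLASS=ma, VEL=ol, KEL=em:
underlying: rel-o-up-ob
1. b -> p, d -> t, g -> k, v -> f, z -> s / _ #: fires at position(s) 8: reloupop
2. f -> v, p -> b, s -> z, t -> d / _ Z: no change
surface: reloupop

cell CLASS=ma, VEL=un, KEL=em:
underlying: rel-mi-up-ob
1. b -> p, d -> t, g -> k, v -> f, z -> s / _ #: fires at position(s) 9: relmiupop
2. f -> v, p -> b, s -> z, t -> d / _ Z: no change
surface: relmiupop


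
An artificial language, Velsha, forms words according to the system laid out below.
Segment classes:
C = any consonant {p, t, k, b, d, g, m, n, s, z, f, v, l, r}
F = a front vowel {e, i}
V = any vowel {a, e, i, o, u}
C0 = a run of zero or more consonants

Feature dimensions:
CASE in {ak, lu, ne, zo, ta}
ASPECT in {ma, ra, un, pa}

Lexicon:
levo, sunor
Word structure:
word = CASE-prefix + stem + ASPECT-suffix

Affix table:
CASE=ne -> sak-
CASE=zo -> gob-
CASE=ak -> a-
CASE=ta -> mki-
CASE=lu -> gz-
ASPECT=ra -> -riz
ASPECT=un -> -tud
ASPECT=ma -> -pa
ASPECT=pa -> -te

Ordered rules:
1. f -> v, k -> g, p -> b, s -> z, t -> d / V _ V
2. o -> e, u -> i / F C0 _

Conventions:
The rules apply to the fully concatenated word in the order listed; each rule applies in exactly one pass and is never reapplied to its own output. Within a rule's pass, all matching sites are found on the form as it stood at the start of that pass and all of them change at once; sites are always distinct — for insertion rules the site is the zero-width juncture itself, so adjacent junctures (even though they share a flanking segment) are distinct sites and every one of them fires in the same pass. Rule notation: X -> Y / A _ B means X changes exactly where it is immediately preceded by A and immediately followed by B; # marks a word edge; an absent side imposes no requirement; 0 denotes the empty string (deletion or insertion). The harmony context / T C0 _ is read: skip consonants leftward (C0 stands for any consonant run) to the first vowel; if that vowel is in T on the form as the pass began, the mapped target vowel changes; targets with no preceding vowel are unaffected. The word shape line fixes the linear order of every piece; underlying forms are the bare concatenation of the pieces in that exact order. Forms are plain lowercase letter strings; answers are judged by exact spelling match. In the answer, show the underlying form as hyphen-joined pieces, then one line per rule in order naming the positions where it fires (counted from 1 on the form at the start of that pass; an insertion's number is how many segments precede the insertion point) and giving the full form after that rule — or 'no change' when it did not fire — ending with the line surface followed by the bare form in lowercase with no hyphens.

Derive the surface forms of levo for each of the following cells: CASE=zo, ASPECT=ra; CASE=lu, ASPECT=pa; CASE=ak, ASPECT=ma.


cell CASE=zo, ASPECT=ra:
underlying: gob-levo-riz
1. f -> v, k -> g, p -> b, s -> z, t -> d / V _ V: no change
2. o -> e, u -> i / F C0 _: fires at position(s) 7: gobleveriz
surface: gobleveriz

cell CASE=lu, ASPECT=pa:
underlying: gz-levo-te
1. f -> v, k -> g, p -> b, s -> z, t -> d / V _ V: fires at position(s) 7: gzlevode
2. o -> e, u -> i / F C0 _: fires at position(s) 6: gzlevede
surface: gzlevede

cell CASE=ak, ASPECT=ma:
underlying: a-levo-pa
1. f -> v, k -> g, p -> b, s -> z, t -> d / V _ V: fires at position(s) 6: alevoba
2. o -> e, u -> i / F C0 _: fires at position(s) 5: aleveba
surface: aleveba
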